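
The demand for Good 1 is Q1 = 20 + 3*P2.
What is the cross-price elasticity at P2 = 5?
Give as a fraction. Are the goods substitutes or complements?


dQ1/dP2 = 3
At P2 = 5: Q1 = 20 + 3*5 = 35
Exy = (dQ1/dP2)(P2/Q1) = 3 * 5 / 35 = 3/7
Since Exy > 0, the goods are substitutes.

3/7 (substitutes)


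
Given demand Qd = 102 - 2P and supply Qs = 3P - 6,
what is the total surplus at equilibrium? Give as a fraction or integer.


Find equilibrium: 102 - 2P = 3P - 6
102 + 6 = 5P
P* = 108/5 = 108/5
Q* = 3*108/5 - 6 = 294/5
Inverse demand: P = 51 - Q/2, so P_max = 51
Inverse supply: P = 2 + Q/3, so P_min = 2
CS = (1/2) * 294/5 * (51 - 108/5) = 21609/25
PS = (1/2) * 294/5 * (108/5 - 2) = 14406/25
TS = CS + PS = 21609/25 + 14406/25 = 7203/5

7203/5


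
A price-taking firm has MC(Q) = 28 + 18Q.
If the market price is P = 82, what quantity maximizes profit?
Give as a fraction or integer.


In perfect competition, profit is maximized where P = MC.
82 = 28 + 18Q
54 = 18Q
Q* = 54/18 = 3

3


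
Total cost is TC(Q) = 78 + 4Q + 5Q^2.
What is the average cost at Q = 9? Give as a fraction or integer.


TC(9) = 78 + 4*9 + 5*9^2
TC(9) = 78 + 36 + 405 = 519
AC = TC/Q = 519/9 = 173/3

173/3


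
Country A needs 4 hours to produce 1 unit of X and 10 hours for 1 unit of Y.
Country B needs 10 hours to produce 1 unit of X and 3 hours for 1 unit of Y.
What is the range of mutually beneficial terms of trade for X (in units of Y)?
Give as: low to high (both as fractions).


Opportunity cost of X for Country A = hours_X / hours_Y = 4/10 = 2/5 units of Y
Opportunity cost of X for Country B = hours_X / hours_Y = 10/3 = 10/3 units of Y
Terms of trade must be between the two opportunity costs.
Range: 2/5 to 10/3

2/5 to 10/3


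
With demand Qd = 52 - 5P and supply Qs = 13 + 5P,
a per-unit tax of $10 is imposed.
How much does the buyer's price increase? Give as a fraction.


With a per-unit tax, the buyer's price increase depends on relative slopes.
Supply slope: d = 5, Demand slope: b = 5
Buyer's price increase = d * tax / (b + d)
= 5 * 10 / (5 + 5)
= 50 / 10 = 5

5


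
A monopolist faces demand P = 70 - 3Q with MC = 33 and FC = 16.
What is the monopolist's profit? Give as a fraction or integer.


MR = MC: 70 - 6Q = 33
Q* = 37/6
P* = 70 - 3*37/6 = 103/2
Profit = (P* - MC)*Q* - FC
= (103/2 - 33)*37/6 - 16
= 37/2*37/6 - 16
= 1369/12 - 16 = 1177/12

1177/12


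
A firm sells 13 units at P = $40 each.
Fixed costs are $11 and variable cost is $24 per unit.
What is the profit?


Total Revenue = P * Q = 40 * 13 = $520
Total Cost = FC + VC*Q = 11 + 24*13 = $323
Profit = TR - TC = 520 - 323 = $197

$197


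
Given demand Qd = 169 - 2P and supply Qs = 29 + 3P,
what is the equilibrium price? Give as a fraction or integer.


At equilibrium, Qd = Qs.
169 - 2P = 29 + 3P
169 - 29 = 2P + 3P
140 = 5P
P* = 140/5 = 28

28


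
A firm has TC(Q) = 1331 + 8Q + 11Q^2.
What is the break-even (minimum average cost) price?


AC(Q) = 1331/Q + 8 + 11Q
To minimize: dAC/dQ = -1331/Q^2 + 11 = 0
Q^2 = 1331/11 = 121
Q* = 11
Min AC = 1331/11 + 8 + 11*11
Min AC = 121 + 8 + 121 = 250

250


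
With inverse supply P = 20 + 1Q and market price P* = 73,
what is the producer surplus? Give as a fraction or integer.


Minimum supply price (at Q=0): P_min = 20
Quantity supplied at P* = 73:
Q* = (73 - 20)/1 = 53
PS = (1/2) * Q* * (P* - P_min)
PS = (1/2) * 53 * (73 - 20)
PS = (1/2) * 53 * 53 = 2809/2

2809/2


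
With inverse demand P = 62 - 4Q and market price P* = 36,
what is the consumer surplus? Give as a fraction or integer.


Maximum willingness to pay (at Q=0): P_max = 62
Quantity demanded at P* = 36:
Q* = (62 - 36)/4 = 13/2
CS = (1/2) * Q* * (P_max - P*)
CS = (1/2) * 13/2 * (62 - 36)
CS = (1/2) * 13/2 * 26 = 169/2

169/2


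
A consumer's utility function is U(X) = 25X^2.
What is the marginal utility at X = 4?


MU = dU/dX = 25*2*X^(2-1)
MU = 50*X^1
At X = 4:
MU = 50 * 4^1
MU = 50 * 4 = 200

200


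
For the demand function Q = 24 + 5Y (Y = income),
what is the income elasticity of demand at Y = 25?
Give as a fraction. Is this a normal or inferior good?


dQ/dY = 5
At Y = 25: Q = 24 + 5*25 = 149
Ey = (dQ/dY)(Y/Q) = 5 * 25 / 149 = 125/149
Since Ey > 0, this is a normal good.

125/149 (normal good)


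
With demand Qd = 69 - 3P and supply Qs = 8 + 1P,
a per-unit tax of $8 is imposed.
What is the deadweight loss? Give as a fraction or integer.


Pre-tax equilibrium quantity: Q* = 93/4
Post-tax equilibrium quantity: Q_tax = 69/4
Reduction in quantity: Q* - Q_tax = 6
DWL = (1/2) * tax * (Q* - Q_tax)
DWL = (1/2) * 8 * 6 = 24

24


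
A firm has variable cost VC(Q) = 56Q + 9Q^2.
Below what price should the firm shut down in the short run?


AVC(Q) = VC(Q)/Q = 56 + 9Q
AVC is increasing in Q, so minimum AVC is at Q -> 0+.
Min AVC = 56
The firm should shut down if P < 56.

56


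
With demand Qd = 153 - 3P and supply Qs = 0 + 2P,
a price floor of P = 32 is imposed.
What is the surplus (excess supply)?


At P = 32:
Qd = 153 - 3*32 = 57
Qs = 0 + 2*32 = 64
Surplus = Qs - Qd = 64 - 57 = 7

7


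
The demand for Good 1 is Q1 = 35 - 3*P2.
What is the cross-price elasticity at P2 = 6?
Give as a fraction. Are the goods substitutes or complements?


dQ1/dP2 = -3
At P2 = 6: Q1 = 35 - 3*6 = 17
Exy = (dQ1/dP2)(P2/Q1) = -3 * 6 / 17 = -18/17
Since Exy < 0, the goods are complements.

-18/17 (complements)


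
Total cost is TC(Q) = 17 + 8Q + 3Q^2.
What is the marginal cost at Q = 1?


MC = dTC/dQ = 8 + 2*3*Q
At Q = 1:
MC = 8 + 6*1
MC = 8 + 6 = 14

14


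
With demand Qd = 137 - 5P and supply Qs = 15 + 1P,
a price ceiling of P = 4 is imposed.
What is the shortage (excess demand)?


At P = 4:
Qd = 137 - 5*4 = 117
Qs = 15 + 1*4 = 19
Shortage = Qd - Qs = 117 - 19 = 98

98


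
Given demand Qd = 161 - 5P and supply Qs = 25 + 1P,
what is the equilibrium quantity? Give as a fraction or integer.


First find equilibrium price:
161 - 5P = 25 + 1P
P* = 136/6 = 68/3
Then substitute into demand:
Q* = 161 - 5 * 68/3 = 143/3

143/3


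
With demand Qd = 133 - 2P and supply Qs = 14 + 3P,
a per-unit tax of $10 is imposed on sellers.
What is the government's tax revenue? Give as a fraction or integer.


With tax on sellers, new supply: Qs' = 14 + 3(P - 10)
= 3P - 16
New equilibrium quantity:
Q_new = 367/5
Tax revenue = tax * Q_new = 10 * 367/5 = 734

734


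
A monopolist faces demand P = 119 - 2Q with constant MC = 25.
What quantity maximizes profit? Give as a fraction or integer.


TR = P*Q = (119 - 2Q)Q = 119Q - 2Q^2
MR = dTR/dQ = 119 - 4Q
Set MR = MC:
119 - 4Q = 25
94 = 4Q
Q* = 94/4 = 47/2

47/2


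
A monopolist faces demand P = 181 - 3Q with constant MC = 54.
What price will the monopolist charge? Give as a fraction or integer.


MR = 181 - 6Q
Set MR = MC: 181 - 6Q = 54
Q* = 127/6
Substitute into demand:
P* = 181 - 3*127/6 = 235/2

235/2


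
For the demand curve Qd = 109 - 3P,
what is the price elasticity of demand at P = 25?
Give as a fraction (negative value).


dQ/dP = -3
At P = 25: Q = 109 - 3*25 = 34
E = (dQ/dP)(P/Q) = (-3)(25/34) = -75/34

-75/34


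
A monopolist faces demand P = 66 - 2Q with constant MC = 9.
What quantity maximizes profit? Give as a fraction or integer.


TR = P*Q = (66 - 2Q)Q = 66Q - 2Q^2
MR = dTR/dQ = 66 - 4Q
Set MR = MC:
66 - 4Q = 9
57 = 4Q
Q* = 57/4 = 57/4

57/4


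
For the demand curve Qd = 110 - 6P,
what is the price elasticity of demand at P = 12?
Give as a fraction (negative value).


dQ/dP = -6
At P = 12: Q = 110 - 6*12 = 38
E = (dQ/dP)(P/Q) = (-6)(12/38) = -36/19

-36/19


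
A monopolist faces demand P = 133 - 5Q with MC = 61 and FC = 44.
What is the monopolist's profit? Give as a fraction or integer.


MR = MC: 133 - 10Q = 61
Q* = 36/5
P* = 133 - 5*36/5 = 97
Profit = (P* - MC)*Q* - FC
= (97 - 61)*36/5 - 44
= 36*36/5 - 44
= 1296/5 - 44 = 1076/5

1076/5


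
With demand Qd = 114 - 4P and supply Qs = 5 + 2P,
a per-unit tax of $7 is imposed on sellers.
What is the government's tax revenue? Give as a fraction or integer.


With tax on sellers, new supply: Qs' = 5 + 2(P - 7)
= 2P - 9
New equilibrium quantity:
Q_new = 32
Tax revenue = tax * Q_new = 7 * 32 = 224

224


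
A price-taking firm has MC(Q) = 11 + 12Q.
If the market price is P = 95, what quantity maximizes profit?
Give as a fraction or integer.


In perfect competition, profit is maximized where P = MC.
95 = 11 + 12Q
84 = 12Q
Q* = 84/12 = 7

7


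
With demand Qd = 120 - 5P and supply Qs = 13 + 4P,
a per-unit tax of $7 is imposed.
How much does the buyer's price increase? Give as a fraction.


With a per-unit tax, the buyer's price increase depends on relative slopes.
Supply slope: d = 4, Demand slope: b = 5
Buyer's price increase = d * tax / (b + d)
= 4 * 7 / (5 + 4)
= 28 / 9 = 28/9

28/9


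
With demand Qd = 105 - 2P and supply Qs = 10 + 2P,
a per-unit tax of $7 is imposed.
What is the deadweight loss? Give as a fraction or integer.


Pre-tax equilibrium quantity: Q* = 115/2
Post-tax equilibrium quantity: Q_tax = 101/2
Reduction in quantity: Q* - Q_tax = 7
DWL = (1/2) * tax * (Q* - Q_tax)
DWL = (1/2) * 7 * 7 = 49/2

49/2


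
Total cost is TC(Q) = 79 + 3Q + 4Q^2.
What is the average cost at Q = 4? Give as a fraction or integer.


TC(4) = 79 + 3*4 + 4*4^2
TC(4) = 79 + 12 + 64 = 155
AC = TC/Q = 155/4 = 155/4

155/4


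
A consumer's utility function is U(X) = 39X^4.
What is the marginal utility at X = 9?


MU = dU/dX = 39*4*X^(4-1)
MU = 156*X^3
At X = 9:
MU = 156 * 9^3
MU = 156 * 729 = 113724

113724


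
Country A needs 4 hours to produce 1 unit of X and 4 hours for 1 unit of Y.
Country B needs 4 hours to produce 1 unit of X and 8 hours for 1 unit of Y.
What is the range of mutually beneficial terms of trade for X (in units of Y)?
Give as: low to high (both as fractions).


Opportunity cost of X for Country A = hours_X / hours_Y = 4/4 = 1 units of Y
Opportunity cost of X for Country B = hours_X / hours_Y = 4/8 = 1/2 units of Y
Terms of trade must be between the two opportunity costs.
Range: 1/2 to 1

1/2 to 1


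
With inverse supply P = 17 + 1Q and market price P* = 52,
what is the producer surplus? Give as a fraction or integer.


Minimum supply price (at Q=0): P_min = 17
Quantity supplied at P* = 52:
Q* = (52 - 17)/1 = 35
PS = (1/2) * Q* * (P* - P_min)
PS = (1/2) * 35 * (52 - 17)
PS = (1/2) * 35 * 35 = 1225/2

1225/2


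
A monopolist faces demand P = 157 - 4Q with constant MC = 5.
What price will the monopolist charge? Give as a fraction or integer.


MR = 157 - 8Q
Set MR = MC: 157 - 8Q = 5
Q* = 19
Substitute into demand:
P* = 157 - 4*19 = 81

81


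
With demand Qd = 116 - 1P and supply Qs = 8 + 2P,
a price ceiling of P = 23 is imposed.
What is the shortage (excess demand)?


At P = 23:
Qd = 116 - 1*23 = 93
Qs = 8 + 2*23 = 54
Shortage = Qd - Qs = 93 - 54 = 39

39


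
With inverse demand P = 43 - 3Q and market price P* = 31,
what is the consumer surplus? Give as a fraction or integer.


Maximum willingness to pay (at Q=0): P_max = 43
Quantity demanded at P* = 31:
Q* = (43 - 31)/3 = 4
CS = (1/2) * Q* * (P_max - P*)
CS = (1/2) * 4 * (43 - 31)
CS = (1/2) * 4 * 12 = 24

24


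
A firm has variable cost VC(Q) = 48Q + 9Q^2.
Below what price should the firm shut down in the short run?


AVC(Q) = VC(Q)/Q = 48 + 9Q
AVC is increasing in Q, so minimum AVC is at Q -> 0+.
Min AVC = 48
The firm should shut down if P < 48.

48


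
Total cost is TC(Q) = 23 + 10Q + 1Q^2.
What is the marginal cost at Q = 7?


MC = dTC/dQ = 10 + 2*1*Q
At Q = 7:
MC = 10 + 2*7
MC = 10 + 14 = 24

24


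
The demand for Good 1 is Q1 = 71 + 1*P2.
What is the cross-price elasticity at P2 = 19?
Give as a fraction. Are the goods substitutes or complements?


dQ1/dP2 = 1
At P2 = 19: Q1 = 71 + 1*19 = 90
Exy = (dQ1/dP2)(P2/Q1) = 1 * 19 / 90 = 19/90
Since Exy > 0, the goods are substitutes.

19/90 (substitutes)


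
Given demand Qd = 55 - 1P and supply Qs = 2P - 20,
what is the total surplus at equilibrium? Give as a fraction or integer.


Find equilibrium: 55 - 1P = 2P - 20
55 + 20 = 3P
P* = 75/3 = 25
Q* = 2*25 - 20 = 30
Inverse demand: P = 55 - Q/1, so P_max = 55
Inverse supply: P = 10 + Q/2, so P_min = 10
CS = (1/2) * 30 * (55 - 25) = 450
PS = (1/2) * 30 * (25 - 10) = 225
TS = CS + PS = 450 + 225 = 675

675


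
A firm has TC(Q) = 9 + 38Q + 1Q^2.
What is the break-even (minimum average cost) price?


AC(Q) = 9/Q + 38 + 1Q
To minimize: dAC/dQ = -9/Q^2 + 1 = 0
Q^2 = 9/1 = 9
Q* = 3
Min AC = 9/3 + 38 + 1*3
Min AC = 3 + 38 + 3 = 44

44


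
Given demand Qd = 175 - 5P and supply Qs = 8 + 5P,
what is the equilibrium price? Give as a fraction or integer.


At equilibrium, Qd = Qs.
175 - 5P = 8 + 5P
175 - 8 = 5P + 5P
167 = 10P
P* = 167/10 = 167/10

167/10


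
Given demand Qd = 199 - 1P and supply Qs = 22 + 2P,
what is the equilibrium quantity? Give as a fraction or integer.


First find equilibrium price:
199 - 1P = 22 + 2P
P* = 177/3 = 59
Then substitute into demand:
Q* = 199 - 1 * 59 = 140

140


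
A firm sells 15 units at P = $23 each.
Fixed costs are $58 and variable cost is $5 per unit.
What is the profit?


Total Revenue = P * Q = 23 * 15 = $345
Total Cost = FC + VC*Q = 58 + 5*15 = $133
Profit = TR - TC = 345 - 133 = $212

$212


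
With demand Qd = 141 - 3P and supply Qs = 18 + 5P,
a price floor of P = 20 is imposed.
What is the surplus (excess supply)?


At P = 20:
Qd = 141 - 3*20 = 81
Qs = 18 + 5*20 = 118
Surplus = Qs - Qd = 118 - 81 = 37

37


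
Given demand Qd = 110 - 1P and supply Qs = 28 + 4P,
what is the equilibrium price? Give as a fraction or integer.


At equilibrium, Qd = Qs.
110 - 1P = 28 + 4P
110 - 28 = 1P + 4P
82 = 5P
P* = 82/5 = 82/5

82/5


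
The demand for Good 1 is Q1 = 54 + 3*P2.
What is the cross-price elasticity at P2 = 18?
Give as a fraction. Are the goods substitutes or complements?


dQ1/dP2 = 3
At P2 = 18: Q1 = 54 + 3*18 = 108
Exy = (dQ1/dP2)(P2/Q1) = 3 * 18 / 108 = 1/2
Since Exy > 0, the goods are substitutes.

1/2 (substitutes)


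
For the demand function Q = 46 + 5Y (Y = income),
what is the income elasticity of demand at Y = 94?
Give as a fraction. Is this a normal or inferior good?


dQ/dY = 5
At Y = 94: Q = 46 + 5*94 = 516
Ey = (dQ/dY)(Y/Q) = 5 * 94 / 516 = 235/258
Since Ey > 0, this is a normal good.

235/258 (normal good)


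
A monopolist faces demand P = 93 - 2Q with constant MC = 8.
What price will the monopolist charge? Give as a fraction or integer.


MR = 93 - 4Q
Set MR = MC: 93 - 4Q = 8
Q* = 85/4
Substitute into demand:
P* = 93 - 2*85/4 = 101/2

101/2


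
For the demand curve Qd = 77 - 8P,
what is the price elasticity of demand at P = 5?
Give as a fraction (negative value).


dQ/dP = -8
At P = 5: Q = 77 - 8*5 = 37
E = (dQ/dP)(P/Q) = (-8)(5/37) = -40/37

-40/37


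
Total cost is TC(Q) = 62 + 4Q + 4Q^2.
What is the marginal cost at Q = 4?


MC = dTC/dQ = 4 + 2*4*Q
At Q = 4:
MC = 4 + 8*4
MC = 4 + 32 = 36

36


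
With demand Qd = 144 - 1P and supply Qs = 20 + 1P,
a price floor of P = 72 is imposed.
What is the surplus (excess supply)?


At P = 72:
Qd = 144 - 1*72 = 72
Qs = 20 + 1*72 = 92
Surplus = Qs - Qd = 92 - 72 = 20

20


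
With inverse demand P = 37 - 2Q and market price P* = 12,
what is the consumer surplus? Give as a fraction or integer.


Maximum willingness to pay (at Q=0): P_max = 37
Quantity demanded at P* = 12:
Q* = (37 - 12)/2 = 25/2
CS = (1/2) * Q* * (P_max - P*)
CS = (1/2) * 25/2 * (37 - 12)
CS = (1/2) * 25/2 * 25 = 625/4

625/4


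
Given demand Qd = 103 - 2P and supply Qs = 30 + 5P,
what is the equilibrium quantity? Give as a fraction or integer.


First find equilibrium price:
103 - 2P = 30 + 5P
P* = 73/7 = 73/7
Then substitute into demand:
Q* = 103 - 2 * 73/7 = 575/7

575/7


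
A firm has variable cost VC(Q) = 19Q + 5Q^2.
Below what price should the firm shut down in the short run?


AVC(Q) = VC(Q)/Q = 19 + 5Q
AVC is increasing in Q, so minimum AVC is at Q -> 0+.
Min AVC = 19
The firm should shut down if P < 19.

19


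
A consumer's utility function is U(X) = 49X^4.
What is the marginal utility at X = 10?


MU = dU/dX = 49*4*X^(4-1)
MU = 196*X^3
At X = 10:
MU = 196 * 10^3
MU = 196 * 1000 = 196000

196000


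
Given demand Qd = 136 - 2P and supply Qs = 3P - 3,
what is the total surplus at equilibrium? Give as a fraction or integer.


Find equilibrium: 136 - 2P = 3P - 3
136 + 3 = 5P
P* = 139/5 = 139/5
Q* = 3*139/5 - 3 = 402/5
Inverse demand: P = 68 - Q/2, so P_max = 68
Inverse supply: P = 1 + Q/3, so P_min = 1
CS = (1/2) * 402/5 * (68 - 139/5) = 40401/25
PS = (1/2) * 402/5 * (139/5 - 1) = 26934/25
TS = CS + PS = 40401/25 + 26934/25 = 13467/5

13467/5


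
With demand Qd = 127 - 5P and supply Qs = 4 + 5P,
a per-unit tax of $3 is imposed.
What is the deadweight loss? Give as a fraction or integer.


Pre-tax equilibrium quantity: Q* = 131/2
Post-tax equilibrium quantity: Q_tax = 58
Reduction in quantity: Q* - Q_tax = 15/2
DWL = (1/2) * tax * (Q* - Q_tax)
DWL = (1/2) * 3 * 15/2 = 45/4

45/4


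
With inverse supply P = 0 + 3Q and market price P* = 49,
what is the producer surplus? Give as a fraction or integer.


Minimum supply price (at Q=0): P_min = 0
Quantity supplied at P* = 49:
Q* = (49 - 0)/3 = 49/3
PS = (1/2) * Q* * (P* - P_min)
PS = (1/2) * 49/3 * (49 - 0)
PS = (1/2) * 49/3 * 49 = 2401/6

2401/6


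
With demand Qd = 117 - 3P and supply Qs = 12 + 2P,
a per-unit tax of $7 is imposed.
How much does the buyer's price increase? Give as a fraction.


With a per-unit tax, the buyer's price increase depends on relative slopes.
Supply slope: d = 2, Demand slope: b = 3
Buyer's price increase = d * tax / (b + d)
= 2 * 7 / (3 + 2)
= 14 / 5 = 14/5

14/5


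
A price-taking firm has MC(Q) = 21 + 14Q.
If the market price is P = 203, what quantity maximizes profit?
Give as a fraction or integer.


In perfect competition, profit is maximized where P = MC.
203 = 21 + 14Q
182 = 14Q
Q* = 182/14 = 13

13


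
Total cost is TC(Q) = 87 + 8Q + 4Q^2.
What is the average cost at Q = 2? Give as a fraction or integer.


TC(2) = 87 + 8*2 + 4*2^2
TC(2) = 87 + 16 + 16 = 119
AC = TC/Q = 119/2 = 119/2

119/2


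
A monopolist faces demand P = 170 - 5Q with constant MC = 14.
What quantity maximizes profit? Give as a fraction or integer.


TR = P*Q = (170 - 5Q)Q = 170Q - 5Q^2
MR = dTR/dQ = 170 - 10Q
Set MR = MC:
170 - 10Q = 14
156 = 10Q
Q* = 156/10 = 78/5

78/5


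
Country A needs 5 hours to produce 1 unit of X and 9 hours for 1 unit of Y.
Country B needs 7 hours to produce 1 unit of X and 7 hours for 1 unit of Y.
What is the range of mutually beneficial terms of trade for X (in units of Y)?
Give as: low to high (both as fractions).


Opportunity cost of X for Country A = hours_X / hours_Y = 5/9 = 5/9 units of Y
Opportunity cost of X for Country B = hours_X / hours_Y = 7/7 = 1 units of Y
Terms of trade must be between the two opportunity costs.
Range: 5/9 to 1

5/9 to 1


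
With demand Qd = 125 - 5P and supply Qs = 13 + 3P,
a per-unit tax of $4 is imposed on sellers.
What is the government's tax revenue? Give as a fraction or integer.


With tax on sellers, new supply: Qs' = 13 + 3(P - 4)
= 1 + 3P
New equilibrium quantity:
Q_new = 95/2
Tax revenue = tax * Q_new = 4 * 95/2 = 190

190


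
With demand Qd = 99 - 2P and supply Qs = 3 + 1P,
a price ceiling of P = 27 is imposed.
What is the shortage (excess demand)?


At P = 27:
Qd = 99 - 2*27 = 45
Qs = 3 + 1*27 = 30
Shortage = Qd - Qs = 45 - 30 = 15

15


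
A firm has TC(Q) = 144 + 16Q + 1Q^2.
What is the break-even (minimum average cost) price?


AC(Q) = 144/Q + 16 + 1Q
To minimize: dAC/dQ = -144/Q^2 + 1 = 0
Q^2 = 144/1 = 144
Q* = 12
Min AC = 144/12 + 16 + 1*12
Min AC = 12 + 16 + 12 = 40

40


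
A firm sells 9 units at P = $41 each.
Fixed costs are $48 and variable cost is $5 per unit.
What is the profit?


Total Revenue = P * Q = 41 * 9 = $369
Total Cost = FC + VC*Q = 48 + 5*9 = $93
Profit = TR - TC = 369 - 93 = $276

$276


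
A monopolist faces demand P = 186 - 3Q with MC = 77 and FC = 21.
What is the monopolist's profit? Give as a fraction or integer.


MR = MC: 186 - 6Q = 77
Q* = 109/6
P* = 186 - 3*109/6 = 263/2
Profit = (P* - MC)*Q* - FC
= (263/2 - 77)*109/6 - 21
= 109/2*109/6 - 21
= 11881/12 - 21 = 11629/12

11629/12


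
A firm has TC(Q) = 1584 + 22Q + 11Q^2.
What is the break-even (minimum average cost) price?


AC(Q) = 1584/Q + 22 + 11Q
To minimize: dAC/dQ = -1584/Q^2 + 11 = 0
Q^2 = 1584/11 = 144
Q* = 12
Min AC = 1584/12 + 22 + 11*12
Min AC = 132 + 22 + 132 = 286

286


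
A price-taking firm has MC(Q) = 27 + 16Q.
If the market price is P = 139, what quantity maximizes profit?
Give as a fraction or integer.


In perfect competition, profit is maximized where P = MC.
139 = 27 + 16Q
112 = 16Q
Q* = 112/16 = 7

7


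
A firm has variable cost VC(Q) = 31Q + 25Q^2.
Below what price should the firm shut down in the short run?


AVC(Q) = VC(Q)/Q = 31 + 25Q
AVC is increasing in Q, so minimum AVC is at Q -> 0+.
Min AVC = 31
The firm should shut down if P < 31.

31


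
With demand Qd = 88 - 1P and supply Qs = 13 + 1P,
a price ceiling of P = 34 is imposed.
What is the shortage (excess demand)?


At P = 34:
Qd = 88 - 1*34 = 54
Qs = 13 + 1*34 = 47
Shortage = Qd - Qs = 54 - 47 = 7

7


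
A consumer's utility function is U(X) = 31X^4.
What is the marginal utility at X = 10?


MU = dU/dX = 31*4*X^(4-1)
MU = 124*X^3
At X = 10:
MU = 124 * 10^3
MU = 124 * 1000 = 124000

124000


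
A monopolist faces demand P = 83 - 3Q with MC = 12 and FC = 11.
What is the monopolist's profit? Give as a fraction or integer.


MR = MC: 83 - 6Q = 12
Q* = 71/6
P* = 83 - 3*71/6 = 95/2
Profit = (P* - MC)*Q* - FC
= (95/2 - 12)*71/6 - 11
= 71/2*71/6 - 11
= 5041/12 - 11 = 4909/12

4909/12


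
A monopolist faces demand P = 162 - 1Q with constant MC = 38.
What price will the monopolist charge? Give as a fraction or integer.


MR = 162 - 2Q
Set MR = MC: 162 - 2Q = 38
Q* = 62
Substitute into demand:
P* = 162 - 1*62 = 100

100


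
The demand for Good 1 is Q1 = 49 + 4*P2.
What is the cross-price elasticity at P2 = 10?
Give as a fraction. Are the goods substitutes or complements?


dQ1/dP2 = 4
At P2 = 10: Q1 = 49 + 4*10 = 89
Exy = (dQ1/dP2)(P2/Q1) = 4 * 10 / 89 = 40/89
Since Exy > 0, the goods are substitutes.

40/89 (substitutes)


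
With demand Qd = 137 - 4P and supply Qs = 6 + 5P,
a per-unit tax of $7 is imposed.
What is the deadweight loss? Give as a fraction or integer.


Pre-tax equilibrium quantity: Q* = 709/9
Post-tax equilibrium quantity: Q_tax = 569/9
Reduction in quantity: Q* - Q_tax = 140/9
DWL = (1/2) * tax * (Q* - Q_tax)
DWL = (1/2) * 7 * 140/9 = 490/9

490/9


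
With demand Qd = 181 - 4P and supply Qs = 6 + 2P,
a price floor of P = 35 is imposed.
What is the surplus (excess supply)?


At P = 35:
Qd = 181 - 4*35 = 41
Qs = 6 + 2*35 = 76
Surplus = Qs - Qd = 76 - 41 = 35

35


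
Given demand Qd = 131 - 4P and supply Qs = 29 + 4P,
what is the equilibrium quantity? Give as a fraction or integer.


First find equilibrium price:
131 - 4P = 29 + 4P
P* = 102/8 = 51/4
Then substitute into demand:
Q* = 131 - 4 * 51/4 = 80

80


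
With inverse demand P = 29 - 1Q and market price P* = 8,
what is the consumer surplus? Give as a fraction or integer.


Maximum willingness to pay (at Q=0): P_max = 29
Quantity demanded at P* = 8:
Q* = (29 - 8)/1 = 21
CS = (1/2) * Q* * (P_max - P*)
CS = (1/2) * 21 * (29 - 8)
CS = (1/2) * 21 * 21 = 441/2

441/2


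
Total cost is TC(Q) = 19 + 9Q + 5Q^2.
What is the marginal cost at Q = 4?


MC = dTC/dQ = 9 + 2*5*Q
At Q = 4:
MC = 9 + 10*4
MC = 9 + 40 = 49

49


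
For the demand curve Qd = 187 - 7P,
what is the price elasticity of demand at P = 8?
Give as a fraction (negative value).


dQ/dP = -7
At P = 8: Q = 187 - 7*8 = 131
E = (dQ/dP)(P/Q) = (-7)(8/131) = -56/131

-56/131


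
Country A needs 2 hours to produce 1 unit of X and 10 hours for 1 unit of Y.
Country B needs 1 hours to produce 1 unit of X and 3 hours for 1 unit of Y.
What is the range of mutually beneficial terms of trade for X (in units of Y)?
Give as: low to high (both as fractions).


Opportunity cost of X for Country A = hours_X / hours_Y = 2/10 = 1/5 units of Y
Opportunity cost of X for Country B = hours_X / hours_Y = 1/3 = 1/3 units of Y
Terms of trade must be between the two opportunity costs.
Range: 1/5 to 1/3

1/5 to 1/3


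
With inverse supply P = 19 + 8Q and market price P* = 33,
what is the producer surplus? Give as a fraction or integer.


Minimum supply price (at Q=0): P_min = 19
Quantity supplied at P* = 33:
Q* = (33 - 19)/8 = 7/4
PS = (1/2) * Q* * (P* - P_min)
PS = (1/2) * 7/4 * (33 - 19)
PS = (1/2) * 7/4 * 14 = 49/4

49/4


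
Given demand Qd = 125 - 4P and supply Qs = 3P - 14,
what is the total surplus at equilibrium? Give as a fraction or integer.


Find equilibrium: 125 - 4P = 3P - 14
125 + 14 = 7P
P* = 139/7 = 139/7
Q* = 3*139/7 - 14 = 319/7
Inverse demand: P = 125/4 - Q/4, so P_max = 125/4
Inverse supply: P = 14/3 + Q/3, so P_min = 14/3
CS = (1/2) * 319/7 * (125/4 - 139/7) = 101761/392
PS = (1/2) * 319/7 * (139/7 - 14/3) = 101761/294
TS = CS + PS = 101761/392 + 101761/294 = 101761/168

101761/168


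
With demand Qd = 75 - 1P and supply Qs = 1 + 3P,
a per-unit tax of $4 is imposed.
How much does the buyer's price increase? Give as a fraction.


With a per-unit tax, the buyer's price increase depends on relative slopes.
Supply slope: d = 3, Demand slope: b = 1
Buyer's price increase = d * tax / (b + d)
= 3 * 4 / (1 + 3)
= 12 / 4 = 3

3


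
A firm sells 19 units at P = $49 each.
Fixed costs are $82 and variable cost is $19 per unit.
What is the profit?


Total Revenue = P * Q = 49 * 19 = $931
Total Cost = FC + VC*Q = 82 + 19*19 = $443
Profit = TR - TC = 931 - 443 = $488

$488


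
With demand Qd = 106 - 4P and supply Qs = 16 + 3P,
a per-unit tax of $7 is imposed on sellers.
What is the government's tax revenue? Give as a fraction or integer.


With tax on sellers, new supply: Qs' = 16 + 3(P - 7)
= 3P - 5
New equilibrium quantity:
Q_new = 298/7
Tax revenue = tax * Q_new = 7 * 298/7 = 298

298


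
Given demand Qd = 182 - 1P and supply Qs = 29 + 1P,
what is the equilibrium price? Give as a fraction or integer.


At equilibrium, Qd = Qs.
182 - 1P = 29 + 1P
182 - 29 = 1P + 1P
153 = 2P
P* = 153/2 = 153/2

153/2


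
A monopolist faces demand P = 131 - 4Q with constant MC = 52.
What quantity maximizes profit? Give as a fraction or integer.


TR = P*Q = (131 - 4Q)Q = 131Q - 4Q^2
MR = dTR/dQ = 131 - 8Q
Set MR = MC:
131 - 8Q = 52
79 = 8Q
Q* = 79/8 = 79/8

79/8


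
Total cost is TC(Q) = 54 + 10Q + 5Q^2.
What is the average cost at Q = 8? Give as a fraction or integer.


TC(8) = 54 + 10*8 + 5*8^2
TC(8) = 54 + 80 + 320 = 454
AC = TC/Q = 454/8 = 227/4

227/4


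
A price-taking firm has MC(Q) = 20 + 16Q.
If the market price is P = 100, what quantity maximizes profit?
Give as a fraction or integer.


In perfect competition, profit is maximized where P = MC.
100 = 20 + 16Q
80 = 16Q
Q* = 80/16 = 5

5


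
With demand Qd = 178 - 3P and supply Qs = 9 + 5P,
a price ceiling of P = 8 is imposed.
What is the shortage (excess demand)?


At P = 8:
Qd = 178 - 3*8 = 154
Qs = 9 + 5*8 = 49
Shortage = Qd - Qs = 154 - 49 = 105

105


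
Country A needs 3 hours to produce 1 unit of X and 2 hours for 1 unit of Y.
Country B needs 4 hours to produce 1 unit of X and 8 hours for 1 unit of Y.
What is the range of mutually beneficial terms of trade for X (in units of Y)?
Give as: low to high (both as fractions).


Opportunity cost of X for Country A = hours_X / hours_Y = 3/2 = 3/2 units of Y
Opportunity cost of X for Country B = hours_X / hours_Y = 4/8 = 1/2 units of Y
Terms of trade must be between the two opportunity costs.
Range: 1/2 to 3/2

1/2 to 3/2


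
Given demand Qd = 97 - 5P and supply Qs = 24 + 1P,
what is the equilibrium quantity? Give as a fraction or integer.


First find equilibrium price:
97 - 5P = 24 + 1P
P* = 73/6 = 73/6
Then substitute into demand:
Q* = 97 - 5 * 73/6 = 217/6

217/6


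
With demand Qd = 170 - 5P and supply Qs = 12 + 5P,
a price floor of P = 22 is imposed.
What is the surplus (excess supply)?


At P = 22:
Qd = 170 - 5*22 = 60
Qs = 12 + 5*22 = 122
Surplus = Qs - Qd = 122 - 60 = 62

62


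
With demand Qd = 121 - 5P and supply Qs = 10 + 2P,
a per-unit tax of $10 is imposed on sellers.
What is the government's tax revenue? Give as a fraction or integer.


With tax on sellers, new supply: Qs' = 10 + 2(P - 10)
= 2P - 10
New equilibrium quantity:
Q_new = 192/7
Tax revenue = tax * Q_new = 10 * 192/7 = 1920/7

1920/7


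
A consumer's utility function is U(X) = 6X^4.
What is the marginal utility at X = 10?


MU = dU/dX = 6*4*X^(4-1)
MU = 24*X^3
At X = 10:
MU = 24 * 10^3
MU = 24 * 1000 = 24000

24000


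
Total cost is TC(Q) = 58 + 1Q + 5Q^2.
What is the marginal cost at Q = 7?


MC = dTC/dQ = 1 + 2*5*Q
At Q = 7:
MC = 1 + 10*7
MC = 1 + 70 = 71

71


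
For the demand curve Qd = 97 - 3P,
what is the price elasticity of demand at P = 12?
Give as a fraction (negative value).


dQ/dP = -3
At P = 12: Q = 97 - 3*12 = 61
E = (dQ/dP)(P/Q) = (-3)(12/61) = -36/61

-36/61


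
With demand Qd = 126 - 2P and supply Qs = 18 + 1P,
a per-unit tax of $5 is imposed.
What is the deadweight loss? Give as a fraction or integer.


Pre-tax equilibrium quantity: Q* = 54
Post-tax equilibrium quantity: Q_tax = 152/3
Reduction in quantity: Q* - Q_tax = 10/3
DWL = (1/2) * tax * (Q* - Q_tax)
DWL = (1/2) * 5 * 10/3 = 25/3

25/3


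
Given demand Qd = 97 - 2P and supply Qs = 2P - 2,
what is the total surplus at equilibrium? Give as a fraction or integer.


Find equilibrium: 97 - 2P = 2P - 2
97 + 2 = 4P
P* = 99/4 = 99/4
Q* = 2*99/4 - 2 = 95/2
Inverse demand: P = 97/2 - Q/2, so P_max = 97/2
Inverse supply: P = 1 + Q/2, so P_min = 1
CS = (1/2) * 95/2 * (97/2 - 99/4) = 9025/16
PS = (1/2) * 95/2 * (99/4 - 1) = 9025/16
TS = CS + PS = 9025/16 + 9025/16 = 9025/8

9025/8


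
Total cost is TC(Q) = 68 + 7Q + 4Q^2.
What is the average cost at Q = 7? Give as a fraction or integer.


TC(7) = 68 + 7*7 + 4*7^2
TC(7) = 68 + 49 + 196 = 313
AC = TC/Q = 313/7 = 313/7

313/7


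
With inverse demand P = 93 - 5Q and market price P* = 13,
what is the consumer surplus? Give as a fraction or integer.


Maximum willingness to pay (at Q=0): P_max = 93
Quantity demanded at P* = 13:
Q* = (93 - 13)/5 = 16
CS = (1/2) * Q* * (P_max - P*)
CS = (1/2) * 16 * (93 - 13)
CS = (1/2) * 16 * 80 = 640

640


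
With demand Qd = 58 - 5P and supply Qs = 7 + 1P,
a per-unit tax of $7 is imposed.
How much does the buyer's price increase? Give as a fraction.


With a per-unit tax, the buyer's price increase depends on relative slopes.
Supply slope: d = 1, Demand slope: b = 5
Buyer's price increase = d * tax / (b + d)
= 1 * 7 / (5 + 1)
= 7 / 6 = 7/6

7/6


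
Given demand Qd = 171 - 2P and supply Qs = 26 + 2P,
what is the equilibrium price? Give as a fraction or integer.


At equilibrium, Qd = Qs.
171 - 2P = 26 + 2P
171 - 26 = 2P + 2P
145 = 4P
P* = 145/4 = 145/4

145/4


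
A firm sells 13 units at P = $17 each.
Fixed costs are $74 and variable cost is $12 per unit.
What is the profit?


Total Revenue = P * Q = 17 * 13 = $221
Total Cost = FC + VC*Q = 74 + 12*13 = $230
Profit = TR - TC = 221 - 230 = $-9

$-9


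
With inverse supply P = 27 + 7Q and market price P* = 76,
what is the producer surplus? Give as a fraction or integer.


Minimum supply price (at Q=0): P_min = 27
Quantity supplied at P* = 76:
Q* = (76 - 27)/7 = 7
PS = (1/2) * Q* * (P* - P_min)
PS = (1/2) * 7 * (76 - 27)
PS = (1/2) * 7 * 49 = 343/2

343/2


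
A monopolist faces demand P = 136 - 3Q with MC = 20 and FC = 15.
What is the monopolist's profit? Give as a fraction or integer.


MR = MC: 136 - 6Q = 20
Q* = 58/3
P* = 136 - 3*58/3 = 78
Profit = (P* - MC)*Q* - FC
= (78 - 20)*58/3 - 15
= 58*58/3 - 15
= 3364/3 - 15 = 3319/3

3319/3


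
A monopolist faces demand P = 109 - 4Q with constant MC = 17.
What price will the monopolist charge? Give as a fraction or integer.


MR = 109 - 8Q
Set MR = MC: 109 - 8Q = 17
Q* = 23/2
Substitute into demand:
P* = 109 - 4*23/2 = 63

63


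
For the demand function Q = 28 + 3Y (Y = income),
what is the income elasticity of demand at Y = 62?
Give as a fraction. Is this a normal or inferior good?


dQ/dY = 3
At Y = 62: Q = 28 + 3*62 = 214
Ey = (dQ/dY)(Y/Q) = 3 * 62 / 214 = 93/107
Since Ey > 0, this is a normal good.

93/107 (normal good)


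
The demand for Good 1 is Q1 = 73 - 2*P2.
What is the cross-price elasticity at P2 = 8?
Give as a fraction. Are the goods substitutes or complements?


dQ1/dP2 = -2
At P2 = 8: Q1 = 73 - 2*8 = 57
Exy = (dQ1/dP2)(P2/Q1) = -2 * 8 / 57 = -16/57
Since Exy < 0, the goods are complements.

-16/57 (complements)


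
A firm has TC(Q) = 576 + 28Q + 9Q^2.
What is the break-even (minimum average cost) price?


AC(Q) = 576/Q + 28 + 9Q
To minimize: dAC/dQ = -576/Q^2 + 9 = 0
Q^2 = 576/9 = 64
Q* = 8
Min AC = 576/8 + 28 + 9*8
Min AC = 72 + 28 + 72 = 172

172


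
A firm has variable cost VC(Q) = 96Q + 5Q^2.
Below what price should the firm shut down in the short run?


AVC(Q) = VC(Q)/Q = 96 + 5Q
AVC is increasing in Q, so minimum AVC is at Q -> 0+.
Min AVC = 96
The firm should shut down if P < 96.

96


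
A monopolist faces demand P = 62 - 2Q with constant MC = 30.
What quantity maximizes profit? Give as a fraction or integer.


TR = P*Q = (62 - 2Q)Q = 62Q - 2Q^2
MR = dTR/dQ = 62 - 4Q
Set MR = MC:
62 - 4Q = 30
32 = 4Q
Q* = 32/4 = 8

8


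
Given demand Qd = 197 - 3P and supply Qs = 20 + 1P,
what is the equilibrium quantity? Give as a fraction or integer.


First find equilibrium price:
197 - 3P = 20 + 1P
P* = 177/4 = 177/4
Then substitute into demand:
Q* = 197 - 3 * 177/4 = 257/4

257/4


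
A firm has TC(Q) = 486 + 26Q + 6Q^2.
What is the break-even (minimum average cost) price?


AC(Q) = 486/Q + 26 + 6Q
To minimize: dAC/dQ = -486/Q^2 + 6 = 0
Q^2 = 486/6 = 81
Q* = 9
Min AC = 486/9 + 26 + 6*9
Min AC = 54 + 26 + 54 = 134

134


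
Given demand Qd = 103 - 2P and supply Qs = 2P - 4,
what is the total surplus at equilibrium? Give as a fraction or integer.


Find equilibrium: 103 - 2P = 2P - 4
103 + 4 = 4P
P* = 107/4 = 107/4
Q* = 2*107/4 - 4 = 99/2
Inverse demand: P = 103/2 - Q/2, so P_max = 103/2
Inverse supply: P = 2 + Q/2, so P_min = 2
CS = (1/2) * 99/2 * (103/2 - 107/4) = 9801/16
PS = (1/2) * 99/2 * (107/4 - 2) = 9801/16
TS = CS + PS = 9801/16 + 9801/16 = 9801/8

9801/8


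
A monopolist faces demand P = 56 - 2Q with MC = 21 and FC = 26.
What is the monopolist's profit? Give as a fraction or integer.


MR = MC: 56 - 4Q = 21
Q* = 35/4
P* = 56 - 2*35/4 = 77/2
Profit = (P* - MC)*Q* - FC
= (77/2 - 21)*35/4 - 26
= 35/2*35/4 - 26
= 1225/8 - 26 = 1017/8

1017/8


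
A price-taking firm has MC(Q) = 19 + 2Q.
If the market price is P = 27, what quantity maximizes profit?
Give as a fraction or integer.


In perfect competition, profit is maximized where P = MC.
27 = 19 + 2Q
8 = 2Q
Q* = 8/2 = 4

4


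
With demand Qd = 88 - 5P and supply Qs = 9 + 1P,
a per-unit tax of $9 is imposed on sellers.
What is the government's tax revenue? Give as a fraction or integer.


With tax on sellers, new supply: Qs' = 9 + 1(P - 9)
= 0 + 1P
New equilibrium quantity:
Q_new = 44/3
Tax revenue = tax * Q_new = 9 * 44/3 = 132

132


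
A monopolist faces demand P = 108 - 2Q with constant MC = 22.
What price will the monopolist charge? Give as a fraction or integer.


MR = 108 - 4Q
Set MR = MC: 108 - 4Q = 22
Q* = 43/2
Substitute into demand:
P* = 108 - 2*43/2 = 65

65


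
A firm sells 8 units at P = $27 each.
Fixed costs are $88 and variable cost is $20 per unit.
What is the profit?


Total Revenue = P * Q = 27 * 8 = $216
Total Cost = FC + VC*Q = 88 + 20*8 = $248
Profit = TR - TC = 216 - 248 = $-32

$-32


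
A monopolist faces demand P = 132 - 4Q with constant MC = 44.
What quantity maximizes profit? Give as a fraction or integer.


TR = P*Q = (132 - 4Q)Q = 132Q - 4Q^2
MR = dTR/dQ = 132 - 8Q
Set MR = MC:
132 - 8Q = 44
88 = 8Q
Q* = 88/8 = 11

11


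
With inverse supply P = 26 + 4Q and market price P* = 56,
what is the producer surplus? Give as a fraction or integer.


Minimum supply price (at Q=0): P_min = 26
Quantity supplied at P* = 56:
Q* = (56 - 26)/4 = 15/2
PS = (1/2) * Q* * (P* - P_min)
PS = (1/2) * 15/2 * (56 - 26)
PS = (1/2) * 15/2 * 30 = 225/2

225/2


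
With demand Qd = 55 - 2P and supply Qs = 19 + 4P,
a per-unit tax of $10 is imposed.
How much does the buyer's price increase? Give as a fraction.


With a per-unit tax, the buyer's price increase depends on relative slopes.
Supply slope: d = 4, Demand slope: b = 2
Buyer's price increase = d * tax / (b + d)
= 4 * 10 / (2 + 4)
= 40 / 6 = 20/3

20/3


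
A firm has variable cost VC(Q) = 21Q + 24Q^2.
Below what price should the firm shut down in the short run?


AVC(Q) = VC(Q)/Q = 21 + 24Q
AVC is increasing in Q, so minimum AVC is at Q -> 0+.
Min AVC = 21
The firm should shut down if P < 21.

21


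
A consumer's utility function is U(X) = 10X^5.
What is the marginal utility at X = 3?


MU = dU/dX = 10*5*X^(5-1)
MU = 50*X^4
At X = 3:
MU = 50 * 3^4
MU = 50 * 81 = 4050

4050


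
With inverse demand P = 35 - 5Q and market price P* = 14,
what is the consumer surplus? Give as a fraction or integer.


Maximum willingness to pay (at Q=0): P_max = 35
Quantity demanded at P* = 14:
Q* = (35 - 14)/5 = 21/5
CS = (1/2) * Q* * (P_max - P*)
CS = (1/2) * 21/5 * (35 - 14)
CS = (1/2) * 21/5 * 21 = 441/10

441/10


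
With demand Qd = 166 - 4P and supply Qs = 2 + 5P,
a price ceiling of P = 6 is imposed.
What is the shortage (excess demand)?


At P = 6:
Qd = 166 - 4*6 = 142
Qs = 2 + 5*6 = 32
Shortage = Qd - Qs = 142 - 32 = 110

110


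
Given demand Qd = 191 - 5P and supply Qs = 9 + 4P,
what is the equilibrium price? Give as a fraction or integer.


At equilibrium, Qd = Qs.
191 - 5P = 9 + 4P
191 - 9 = 5P + 4P
182 = 9P
P* = 182/9 = 182/9

182/9


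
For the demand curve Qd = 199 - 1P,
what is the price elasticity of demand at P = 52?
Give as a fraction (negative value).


dQ/dP = -1
At P = 52: Q = 199 - 1*52 = 147
E = (dQ/dP)(P/Q) = (-1)(52/147) = -52/147

-52/147


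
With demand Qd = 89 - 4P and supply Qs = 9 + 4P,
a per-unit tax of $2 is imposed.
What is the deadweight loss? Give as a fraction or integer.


Pre-tax equilibrium quantity: Q* = 49
Post-tax equilibrium quantity: Q_tax = 45
Reduction in quantity: Q* - Q_tax = 4
DWL = (1/2) * tax * (Q* - Q_tax)
DWL = (1/2) * 2 * 4 = 4

4


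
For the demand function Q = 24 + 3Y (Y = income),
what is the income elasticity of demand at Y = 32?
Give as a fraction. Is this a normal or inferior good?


dQ/dY = 3
At Y = 32: Q = 24 + 3*32 = 120
Ey = (dQ/dY)(Y/Q) = 3 * 32 / 120 = 4/5
Since Ey > 0, this is a normal good.

4/5 (normal good)


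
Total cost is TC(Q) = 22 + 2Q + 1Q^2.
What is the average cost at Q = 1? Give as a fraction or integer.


TC(1) = 22 + 2*1 + 1*1^2
TC(1) = 22 + 2 + 1 = 25
AC = TC/Q = 25/1 = 25

25


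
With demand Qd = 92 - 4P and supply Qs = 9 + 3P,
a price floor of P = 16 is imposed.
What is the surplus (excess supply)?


At P = 16:
Qd = 92 - 4*16 = 28
Qs = 9 + 3*16 = 57
Surplus = Qs - Qd = 57 - 28 = 29

29


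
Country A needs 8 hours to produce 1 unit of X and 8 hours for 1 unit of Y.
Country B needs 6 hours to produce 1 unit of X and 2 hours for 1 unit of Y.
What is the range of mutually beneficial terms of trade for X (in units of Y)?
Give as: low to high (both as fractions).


Opportunity cost of X for Country A = hours_X / hours_Y = 8/8 = 1 units of Y
Opportunity cost of X for Country B = hours_X / hours_Y = 6/2 = 3 units of Y
Terms of trade must be between the two opportunity costs.
Range: 1 to 3

1 to 3
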